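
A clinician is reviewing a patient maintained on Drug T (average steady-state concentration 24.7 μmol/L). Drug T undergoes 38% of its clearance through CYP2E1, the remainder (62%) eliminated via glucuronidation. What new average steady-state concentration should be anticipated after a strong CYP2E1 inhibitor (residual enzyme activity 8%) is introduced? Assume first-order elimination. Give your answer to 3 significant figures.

38.0 μmol/L

The CYP2E1 pathway (38% of clearance) drops to 0.08× activity: 0.38 × 0.08 = 0.0304.
The remaining 62% of clearance is unaffected.
New clearance relative to baseline: 0.0304 + 0.62 = 0.6504.
Average steady-state concentration ∝ 1/CL, so new value = 24.7 / 0.6504 = 38.0 μmol/L.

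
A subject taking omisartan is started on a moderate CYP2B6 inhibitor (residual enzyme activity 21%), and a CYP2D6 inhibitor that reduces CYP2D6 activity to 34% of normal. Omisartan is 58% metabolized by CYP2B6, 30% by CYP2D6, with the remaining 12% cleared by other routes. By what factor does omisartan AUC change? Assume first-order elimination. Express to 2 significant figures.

The CYP2B6 pathway (58% of clearance) drops to 0.21× activity: 0.58 × 0.21 = 0.1218.
The CYP2D6 pathway (30% of clearance) falls to 0.34× activity: 0.3 × 0.34 = 0.102.
Non-CYP routes (12%) are unchanged.
New clearance relative to baseline: 0.1218 + 0.102 + 0.12 = 0.3438.
Because AUC varies inversely with clearance, the combined effect is 1 / 0.3438 = 2.9.

2.9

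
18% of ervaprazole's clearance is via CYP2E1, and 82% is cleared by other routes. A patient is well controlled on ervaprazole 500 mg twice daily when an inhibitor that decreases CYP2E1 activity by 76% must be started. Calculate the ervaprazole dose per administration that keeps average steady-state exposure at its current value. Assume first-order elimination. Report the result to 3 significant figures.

The CYP2E1 pathway (18% of clearance) is reduced to 0.24× activity: 0.18 × 0.24 = 0.0432.
The remaining 82% of clearance is unaffected.
Relative clearance = 0.0432 + 0.82 = 0.8632.
Css,avg = (dose rate)/CL, so holding Css fixed requires dose ∝ CL: 500 × 0.8632 = 432 mg.

432 mg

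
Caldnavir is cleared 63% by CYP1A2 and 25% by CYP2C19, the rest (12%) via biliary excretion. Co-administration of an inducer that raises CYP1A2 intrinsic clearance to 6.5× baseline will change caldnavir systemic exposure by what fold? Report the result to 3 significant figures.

0.224

The CYP1A2 pathway (63% of clearance) is boosted to 6.5× activity: 0.63 × 6.5 = 4.095.
CYP2C19 (25%) and the residual 12% are unaffected.
CL_new/CL_old = 4.095 + 0.25 + 0.12 = 4.465.
Since systemic exposure ∝ 1/CL, the ratio is 1 / 4.465 = 0.224.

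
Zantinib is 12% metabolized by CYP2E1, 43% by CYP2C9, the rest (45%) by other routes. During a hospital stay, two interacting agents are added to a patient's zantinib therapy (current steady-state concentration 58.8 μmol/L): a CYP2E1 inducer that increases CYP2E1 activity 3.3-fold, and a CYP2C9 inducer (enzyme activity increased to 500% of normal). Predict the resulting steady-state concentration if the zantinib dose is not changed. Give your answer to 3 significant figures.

The CYP2E1 pathway (12% of clearance) increases to 3.3× activity: 0.12 × 3.3 = 0.396.
The CYP2C9 pathway (43% of clearance) rises to 5× activity: 0.43 × 5 = 2.15.
Non-CYP routes (45%) are unchanged.
New clearance relative to baseline: 0.396 + 2.15 + 0.45 = 2.996.
New steady-state concentration = 58.8 / 2.996 = 19.6 μmol/L (concentration scales inversely with clearance).

19.6 μmol/L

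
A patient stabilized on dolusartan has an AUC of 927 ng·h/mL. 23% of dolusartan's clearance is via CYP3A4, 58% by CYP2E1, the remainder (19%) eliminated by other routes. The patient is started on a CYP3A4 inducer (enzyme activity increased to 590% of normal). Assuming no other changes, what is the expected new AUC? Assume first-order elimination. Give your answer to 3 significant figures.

436 ng·h/mL

CYP3A4: 0.23 × 5.9 = 1.357
CYP2E1: 0.58 (unchanged)
Other: 0.19 (unchanged)
New clearance relative to baseline: 1.357 + 0.58 + 0.19 = 2.127.
With dosing unchanged, AUC scales as 1/CL: 927 / 2.127 = 436 ng·h/mL.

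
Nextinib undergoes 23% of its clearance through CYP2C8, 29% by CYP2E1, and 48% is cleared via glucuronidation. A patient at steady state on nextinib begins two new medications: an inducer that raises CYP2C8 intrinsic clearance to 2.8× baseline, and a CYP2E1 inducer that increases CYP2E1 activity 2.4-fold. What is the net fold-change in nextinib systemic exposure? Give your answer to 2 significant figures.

0.55

The CYP2C8 pathway (23% of clearance) increases to 2.8× activity: 0.23 × 2.8 = 0.644.
The CYP2E1 pathway (29% of clearance) increases to 2.4× activity: 0.29 × 2.4 = 0.696.
The remaining 48% of clearance is unaffected.
New clearance relative to baseline: 0.644 + 0.696 + 0.48 = 1.82.
Because systemic exposure varies inversely with clearance, the combined effect is 1 / 1.82 = 0.55.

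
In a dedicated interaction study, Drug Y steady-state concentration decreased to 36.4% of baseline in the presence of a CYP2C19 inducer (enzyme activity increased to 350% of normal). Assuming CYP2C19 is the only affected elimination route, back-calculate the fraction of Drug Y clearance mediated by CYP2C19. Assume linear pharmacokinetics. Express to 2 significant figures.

0.70

Let x = fm,CYP2C19. Because steady-state concentration ∝ 1/CL, relative clearance rose to 1/0.364 = 2.747.
Setting x·3.5 + (1 − x) = 2.747 and solving: x = (2.747 − 1)/(3.5 − 1) = 0.70.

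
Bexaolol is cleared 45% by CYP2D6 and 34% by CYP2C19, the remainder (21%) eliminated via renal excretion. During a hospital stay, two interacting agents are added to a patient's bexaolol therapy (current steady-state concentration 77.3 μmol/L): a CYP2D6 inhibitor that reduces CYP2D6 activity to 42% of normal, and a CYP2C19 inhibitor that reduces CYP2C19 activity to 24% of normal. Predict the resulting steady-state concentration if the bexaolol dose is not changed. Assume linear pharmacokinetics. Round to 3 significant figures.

161 μmol/L

CYP2D6: 0.45 × 0.42 = 0.189
CYP2C19: 0.34 × 0.24 = 0.0816
Other: 0.21 (unchanged)
New clearance relative to baseline: 0.189 + 0.0816 + 0.21 = 0.4806.
New steady-state concentration = 77.3 / 0.4806 = 161 μmol/L (concentration scales inversely with clearance).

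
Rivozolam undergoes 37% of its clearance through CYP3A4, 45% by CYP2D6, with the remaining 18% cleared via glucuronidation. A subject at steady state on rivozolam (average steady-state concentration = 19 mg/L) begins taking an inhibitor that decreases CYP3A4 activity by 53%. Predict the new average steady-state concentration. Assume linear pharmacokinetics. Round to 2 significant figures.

CYP3A4: 0.37 × 0.47 = 0.1739
CYP2D6: 0.45 (unchanged)
Other: 0.18 (unchanged)
CL_new/CL_old = 0.1739 + 0.45 + 0.18 = 0.8039.
With dosing unchanged, average steady-state concentration scales as 1/CL: 19 / 0.8039 = 24 mg/L.

24 mg/L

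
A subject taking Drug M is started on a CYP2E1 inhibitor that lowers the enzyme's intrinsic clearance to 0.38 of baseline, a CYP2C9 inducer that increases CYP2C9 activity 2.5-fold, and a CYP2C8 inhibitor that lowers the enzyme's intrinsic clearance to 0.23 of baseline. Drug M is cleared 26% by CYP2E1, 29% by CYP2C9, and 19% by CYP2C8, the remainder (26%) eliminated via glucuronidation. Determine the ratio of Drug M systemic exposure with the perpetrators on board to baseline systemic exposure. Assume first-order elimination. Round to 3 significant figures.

0.887

The CYP2E1 pathway (26% of clearance) falls to 0.38× activity: 0.26 × 0.38 = 0.0988.
The CYP2C9 pathway (29% of clearance) increases to 2.5× activity: 0.29 × 2.5 = 0.725.
The CYP2C8 pathway (19% of clearance) is reduced to 0.23× activity: 0.19 × 0.23 = 0.0437.
The remaining 26% of clearance is unaffected.
CL_new/CL_old = 0.0988 + 0.725 + 0.0437 + 0.26 = 1.1275.
Net systemic exposure ratio = 1 / 1.1275 = 0.887.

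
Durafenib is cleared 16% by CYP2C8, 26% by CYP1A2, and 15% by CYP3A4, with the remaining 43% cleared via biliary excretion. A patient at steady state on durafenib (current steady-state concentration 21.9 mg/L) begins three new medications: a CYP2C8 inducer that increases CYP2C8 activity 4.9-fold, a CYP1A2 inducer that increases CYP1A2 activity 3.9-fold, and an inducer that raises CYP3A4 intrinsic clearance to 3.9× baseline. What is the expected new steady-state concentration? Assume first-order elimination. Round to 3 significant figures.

CYP2C8: 0.16 × 4.9 = 0.784
CYP1A2: 0.26 × 3.9 = 1.014
CYP3A4: 0.15 × 3.9 = 0.585
Other: 0.43 (unchanged)
Relative clearance = 0.784 + 1.014 + 0.585 + 0.43 = 2.813.
Dividing the baseline by the relative clearance: 21.9 / 2.813 = 7.79 mg/L.

7.79 mg/L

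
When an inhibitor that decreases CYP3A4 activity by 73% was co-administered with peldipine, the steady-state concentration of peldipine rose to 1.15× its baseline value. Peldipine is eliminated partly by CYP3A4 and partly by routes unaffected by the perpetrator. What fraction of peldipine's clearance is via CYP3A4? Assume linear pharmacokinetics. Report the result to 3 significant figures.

Call the CYP3A4 fraction fm. After the interaction, CL_new/CL_old = fm × 0.27 + (1 − fm).
Steady-state concentration ratio = 1 / (new CL fraction), so new CL fraction = 1 / 1.15 = 0.8696.
fm × 0.27 + 1 − fm = 0.8696  ⇒  fm × (0.27 − 1) = −0.1304  ⇒  fm = 0.179.

0.179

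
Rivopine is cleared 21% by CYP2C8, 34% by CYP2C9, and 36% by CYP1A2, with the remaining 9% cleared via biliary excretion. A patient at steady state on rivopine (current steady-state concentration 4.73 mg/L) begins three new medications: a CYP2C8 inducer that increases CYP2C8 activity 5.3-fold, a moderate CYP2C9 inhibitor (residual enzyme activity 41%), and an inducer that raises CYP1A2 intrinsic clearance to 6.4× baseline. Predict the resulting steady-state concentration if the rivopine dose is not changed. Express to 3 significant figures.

1.30 mg/L

The CYP2C8 pathway (21% of clearance) increases to 5.3× activity: 0.21 × 5.3 = 1.113.
The CYP2C9 pathway (34% of clearance) falls to 0.41× activity: 0.34 × 0.41 = 0.1394.
The CYP1A2 pathway (36% of clearance) increases to 6.4× activity: 0.36 × 6.4 = 2.304.
Non-CYP routes (9%) are unchanged.
Relative clearance = 1.113 + 0.1394 + 2.304 + 0.09 = 3.6464.
Dividing the baseline by the relative clearance: 4.73 / 3.6464 = 1.30 mg/L.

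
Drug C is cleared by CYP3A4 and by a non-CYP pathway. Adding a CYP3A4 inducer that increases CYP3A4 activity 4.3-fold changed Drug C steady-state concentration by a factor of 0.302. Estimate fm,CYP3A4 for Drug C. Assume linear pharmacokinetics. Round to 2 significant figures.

0.70

CL'/CL = 1 / 0.302 = 3.311
4.3·fm + (1 − fm) = 3.311
fm = (3.311 − 1) / (4.3 − 1) = 0.70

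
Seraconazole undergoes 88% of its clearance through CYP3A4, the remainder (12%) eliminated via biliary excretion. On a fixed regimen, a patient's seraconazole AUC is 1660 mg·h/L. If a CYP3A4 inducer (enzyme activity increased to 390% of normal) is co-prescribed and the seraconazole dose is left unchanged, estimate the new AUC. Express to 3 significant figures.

467 mg·h/L

The CYP3A4 pathway (88% of clearance) increases to 3.9× activity: 0.88 × 3.9 = 3.432.
Non-CYP routes (12%) are unchanged.
CL_new/CL_old = 3.432 + 0.12 = 3.552.
New AUC = baseline ÷ relative clearance = 1660 / 3.552 = 467 mg·h/L.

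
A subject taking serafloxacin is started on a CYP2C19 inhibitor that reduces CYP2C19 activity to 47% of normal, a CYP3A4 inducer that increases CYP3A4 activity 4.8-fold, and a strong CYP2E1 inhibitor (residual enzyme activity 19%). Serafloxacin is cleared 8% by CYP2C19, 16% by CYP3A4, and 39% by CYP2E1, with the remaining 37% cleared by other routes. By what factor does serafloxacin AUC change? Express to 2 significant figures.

CYP2C19: 0.08 × 0.47 = 0.0376
CYP3A4: 0.16 × 4.8 = 0.768
CYP2E1: 0.39 × 0.19 = 0.0741
Other: 0.37 (unchanged)
CL_new/CL_old = 0.0376 + 0.768 + 0.0741 + 0.37 = 1.2497.
Net AUC ratio = 1 / 1.2497 = 0.80.

0.80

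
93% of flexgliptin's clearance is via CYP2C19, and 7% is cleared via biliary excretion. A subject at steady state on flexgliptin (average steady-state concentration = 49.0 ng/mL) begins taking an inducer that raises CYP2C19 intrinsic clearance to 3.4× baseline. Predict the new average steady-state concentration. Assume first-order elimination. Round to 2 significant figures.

CYP2C19: 0.93 × 3.4 = 3.162
Other: 0.07 (unchanged)
Relative clearance = 3.162 + 0.07 = 3.232.
Average steady-state concentration ∝ 1/CL, so new value = 49.0 / 3.232 = 15 ng/mL.

15 ng/mL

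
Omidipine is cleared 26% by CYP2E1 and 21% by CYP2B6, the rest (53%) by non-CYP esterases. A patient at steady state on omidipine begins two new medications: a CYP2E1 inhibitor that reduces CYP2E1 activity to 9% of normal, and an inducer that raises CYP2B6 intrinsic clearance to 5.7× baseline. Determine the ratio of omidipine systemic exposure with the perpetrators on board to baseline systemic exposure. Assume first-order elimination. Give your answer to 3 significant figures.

The CYP2E1 pathway (26% of clearance) falls to 0.09× activity: 0.26 × 0.09 = 0.0234.
The CYP2B6 pathway (21% of clearance) is boosted to 5.7× activity: 0.21 × 5.7 = 1.197.
The remaining 53% of clearance is unaffected.
CL_new/CL_old = 0.0234 + 1.197 + 0.53 = 1.7504.
Systemic exposure ∝ 1/CL: fold-change = 1 / 1.7504 = 0.571.

0.571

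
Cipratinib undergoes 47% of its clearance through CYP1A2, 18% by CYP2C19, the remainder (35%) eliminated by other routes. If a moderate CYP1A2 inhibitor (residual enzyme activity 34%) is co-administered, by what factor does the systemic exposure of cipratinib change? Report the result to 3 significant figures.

The CYP1A2 pathway (47% of clearance) is reduced to 0.34× activity: 0.47 × 0.34 = 0.1598.
CYP2C19 (18%) and the residual 35% are unaffected.
New clearance relative to baseline: 0.1598 + 0.18 + 0.35 = 0.6898.
Systemic exposure is inversely proportional to clearance, so the fold-change is 1 / 0.6898 = 1.45.

1.45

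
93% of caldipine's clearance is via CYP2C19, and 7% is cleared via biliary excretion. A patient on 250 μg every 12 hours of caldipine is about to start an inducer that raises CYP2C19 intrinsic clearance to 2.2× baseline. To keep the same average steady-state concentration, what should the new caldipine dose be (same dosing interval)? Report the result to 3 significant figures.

CYP2C19: 0.93 × 2.2 = 2.046
Other: 0.07 (unchanged)
New clearance relative to baseline: 2.046 + 0.07 = 2.116.
Css,avg = (dose rate)/CL, so holding Css fixed requires dose ∝ CL: 250 × 2.116 = 529 μg.

529 μg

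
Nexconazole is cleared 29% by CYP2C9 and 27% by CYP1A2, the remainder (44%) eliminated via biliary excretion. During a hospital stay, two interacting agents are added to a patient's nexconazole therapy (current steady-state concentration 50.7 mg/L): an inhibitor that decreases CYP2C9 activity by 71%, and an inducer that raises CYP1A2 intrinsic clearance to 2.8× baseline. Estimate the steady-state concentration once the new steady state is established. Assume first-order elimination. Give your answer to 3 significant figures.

CYP2C9: 0.29 × 0.29 = 0.0841
CYP1A2: 0.27 × 2.8 = 0.756
Other: 0.44 (unchanged)
Relative clearance = 0.0841 + 0.756 + 0.44 = 1.2801.
New steady-state concentration = 50.7 / 1.2801 = 39.6 mg/L (concentration scales inversely with clearance).

39.6 mg/L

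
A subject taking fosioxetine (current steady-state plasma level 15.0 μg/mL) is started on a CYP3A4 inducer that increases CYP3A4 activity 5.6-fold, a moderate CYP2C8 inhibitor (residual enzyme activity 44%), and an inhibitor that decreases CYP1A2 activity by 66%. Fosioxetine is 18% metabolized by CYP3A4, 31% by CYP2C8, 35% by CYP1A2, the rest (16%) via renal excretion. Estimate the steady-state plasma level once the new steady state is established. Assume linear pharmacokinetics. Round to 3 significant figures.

CYP3A4: 0.18 × 5.6 = 1.008
CYP2C8: 0.31 × 0.44 = 0.1364
CYP1A2: 0.35 × 0.34 = 0.119
Other: 0.16 (unchanged)
New clearance relative to baseline: 1.008 + 0.1364 + 0.119 + 0.16 = 1.4234.
Steady-state plasma level ∝ 1/CL: new value = 15.0 / 1.4234 = 10.5 μg/mL.

10.5 μg/mL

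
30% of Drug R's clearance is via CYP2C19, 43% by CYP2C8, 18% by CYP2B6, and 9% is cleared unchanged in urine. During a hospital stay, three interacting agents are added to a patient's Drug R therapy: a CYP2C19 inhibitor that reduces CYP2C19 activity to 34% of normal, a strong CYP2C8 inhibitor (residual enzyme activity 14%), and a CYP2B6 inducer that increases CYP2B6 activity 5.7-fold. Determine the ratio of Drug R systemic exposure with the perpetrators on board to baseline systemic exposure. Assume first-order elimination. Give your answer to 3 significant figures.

0.782

The CYP2C19 pathway (30% of clearance) is reduced to 0.34× activity: 0.3 × 0.34 = 0.102.
The CYP2C8 pathway (43% of clearance) is reduced to 0.14× activity: 0.43 × 0.14 = 0.0602.
The CYP2B6 pathway (18% of clearance) increases to 5.7× activity: 0.18 × 5.7 = 1.026.
The remaining 9% of clearance is unaffected.
Relative clearance = 0.102 + 0.0602 + 1.026 + 0.09 = 1.2782.
Net systemic exposure ratio = 1 / 1.2782 = 0.782.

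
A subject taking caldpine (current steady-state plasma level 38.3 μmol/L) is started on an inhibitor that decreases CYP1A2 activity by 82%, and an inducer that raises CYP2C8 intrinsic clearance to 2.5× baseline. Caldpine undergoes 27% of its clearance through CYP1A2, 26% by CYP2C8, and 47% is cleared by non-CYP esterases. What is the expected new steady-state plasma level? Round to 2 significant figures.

33 μmol/L

The CYP1A2 pathway (27% of clearance) falls to 0.18× activity: 0.27 × 0.18 = 0.0486.
The CYP2C8 pathway (26% of clearance) is boosted to 2.5× activity: 0.26 × 2.5 = 0.65.
The remaining 47% of clearance is unaffected.
CL_new/CL_old = 0.0486 + 0.65 + 0.47 = 1.1686.
Dividing the baseline by the relative clearance: 38.3 / 1.1686 = 33 μmol/L.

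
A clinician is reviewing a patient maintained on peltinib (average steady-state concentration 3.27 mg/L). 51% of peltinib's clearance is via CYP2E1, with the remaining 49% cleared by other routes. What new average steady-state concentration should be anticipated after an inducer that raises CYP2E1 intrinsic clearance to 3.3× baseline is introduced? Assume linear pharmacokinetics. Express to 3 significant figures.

1.50 mg/L

CYP2E1: 0.51 × 3.3 = 1.683
Other: 0.49 (unchanged)
CL_new/CL_old = 1.683 + 0.49 = 2.173.
Average steady-state concentration ∝ 1/CL, so new value = 3.27 / 2.173 = 1.50 mg/L.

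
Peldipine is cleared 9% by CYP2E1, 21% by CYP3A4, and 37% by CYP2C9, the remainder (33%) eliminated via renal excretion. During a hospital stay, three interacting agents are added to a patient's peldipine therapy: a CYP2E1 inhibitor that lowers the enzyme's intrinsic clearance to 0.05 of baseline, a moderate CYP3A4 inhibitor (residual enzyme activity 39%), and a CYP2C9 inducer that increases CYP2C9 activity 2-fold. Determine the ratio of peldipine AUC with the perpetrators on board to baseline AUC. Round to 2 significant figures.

The CYP2E1 pathway (9% of clearance) falls to 0.05× activity: 0.09 × 0.05 = 0.0045.
The CYP3A4 pathway (21% of clearance) falls to 0.39× activity: 0.21 × 0.39 = 0.0819.
The CYP2C9 pathway (37% of clearance) increases to 2× activity: 0.37 × 2 = 0.74.
Non-CYP routes (33%) are unchanged.
Relative clearance = 0.0045 + 0.0819 + 0.74 + 0.33 = 1.1564.
Because AUC varies inversely with clearance, the combined effect is 1 / 1.1564 = 0.86.

0.86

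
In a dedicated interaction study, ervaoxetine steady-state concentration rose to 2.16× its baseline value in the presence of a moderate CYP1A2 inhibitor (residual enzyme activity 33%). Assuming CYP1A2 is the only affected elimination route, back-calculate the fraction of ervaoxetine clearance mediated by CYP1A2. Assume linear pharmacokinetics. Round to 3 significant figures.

0.802

CL'/CL = 1 / 2.16 = 0.463
0.33·fm + (1 − fm) = 0.463
fm = (0.463 − 1) / (0.33 − 1) = 0.802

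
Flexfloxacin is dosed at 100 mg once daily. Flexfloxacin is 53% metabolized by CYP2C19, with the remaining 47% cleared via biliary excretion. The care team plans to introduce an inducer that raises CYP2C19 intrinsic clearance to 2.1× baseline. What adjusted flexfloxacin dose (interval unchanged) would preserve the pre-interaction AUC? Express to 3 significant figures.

158 mg

The CYP2C19 pathway (53% of clearance) increases to 2.1× activity: 0.53 × 2.1 = 1.113.
The remaining 47% of clearance is unaffected.
New clearance relative to baseline: 1.113 + 0.47 = 1.583.
To maintain the same steady-state level, dose must scale with clearance: new dose = 100 × 1.583 = 158 mg.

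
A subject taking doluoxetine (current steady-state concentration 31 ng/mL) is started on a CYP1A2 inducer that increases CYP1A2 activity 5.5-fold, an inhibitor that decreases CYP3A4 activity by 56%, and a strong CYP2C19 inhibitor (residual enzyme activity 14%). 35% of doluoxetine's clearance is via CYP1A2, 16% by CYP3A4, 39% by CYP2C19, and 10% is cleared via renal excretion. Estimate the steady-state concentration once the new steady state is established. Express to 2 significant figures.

The CYP1A2 pathway (35% of clearance) is boosted to 5.5× activity: 0.35 × 5.5 = 1.925.
The CYP3A4 pathway (16% of clearance) is reduced to 0.44× activity: 0.16 × 0.44 = 0.0704.
The CYP2C19 pathway (39% of clearance) falls to 0.14× activity: 0.39 × 0.14 = 0.0546.
Non-CYP routes (10%) are unchanged.
Relative clearance = 1.925 + 0.0704 + 0.0546 + 0.1 = 2.15.
Dividing the baseline by the relative clearance: 31 / 2.15 = 14 ng/mL.

14 ng/mL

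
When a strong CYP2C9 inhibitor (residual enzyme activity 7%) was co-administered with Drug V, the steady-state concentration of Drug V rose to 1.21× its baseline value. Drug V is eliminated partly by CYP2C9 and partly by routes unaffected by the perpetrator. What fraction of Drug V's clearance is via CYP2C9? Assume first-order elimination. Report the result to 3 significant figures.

0.187

Call the CYP2C9 fraction fm. After the interaction, CL_new/CL_old = fm × 0.07 + (1 − fm).
Steady-state concentration ratio = 1 / (new CL fraction), so new CL fraction = 1 / 1.21 = 0.8264.
fm × 0.07 + 1 − fm = 0.8264  ⇒  fm × (0.07 − 1) = −0.1736  ⇒  fm = 0.187.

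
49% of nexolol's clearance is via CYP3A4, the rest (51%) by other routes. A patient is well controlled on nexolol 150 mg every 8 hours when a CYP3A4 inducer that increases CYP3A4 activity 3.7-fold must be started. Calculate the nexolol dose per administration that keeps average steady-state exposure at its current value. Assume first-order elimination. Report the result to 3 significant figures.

348 mg

The CYP3A4 pathway (49% of clearance) increases to 3.7× activity: 0.49 × 3.7 = 1.813.
The remaining 51% of clearance is unaffected.
CL_new/CL_old = 1.813 + 0.51 = 2.323.
Exposure is unchanged when dose changes in proportion to clearance. New dose = 150 mg × 2.323 = 348 mg.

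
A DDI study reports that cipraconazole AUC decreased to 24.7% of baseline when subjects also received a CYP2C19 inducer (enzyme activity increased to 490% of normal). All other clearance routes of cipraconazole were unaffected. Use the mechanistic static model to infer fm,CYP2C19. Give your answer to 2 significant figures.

Let x = fm,CYP2C19. Because AUC ∝ 1/CL, relative clearance rose to 1/0.247 = 4.049.
Setting x·4.9 + (1 − x) = 4.049 and solving: x = (4.049 − 1)/(4.9 − 1) = 0.78.

0.78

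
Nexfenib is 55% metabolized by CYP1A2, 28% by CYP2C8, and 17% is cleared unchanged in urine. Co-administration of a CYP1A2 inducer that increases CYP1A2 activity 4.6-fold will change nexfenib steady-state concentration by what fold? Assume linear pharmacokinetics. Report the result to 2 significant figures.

0.34

The CYP1A2 pathway (55% of clearance) rises to 4.6× activity: 0.55 × 4.6 = 2.53.
CYP2C8 (28%) and the residual 17% are unaffected.
CL_new/CL_old = 2.53 + 0.28 + 0.17 = 2.98.
Steady-state concentration is inversely proportional to clearance, so the fold-change is 1 / 2.98 = 0.34.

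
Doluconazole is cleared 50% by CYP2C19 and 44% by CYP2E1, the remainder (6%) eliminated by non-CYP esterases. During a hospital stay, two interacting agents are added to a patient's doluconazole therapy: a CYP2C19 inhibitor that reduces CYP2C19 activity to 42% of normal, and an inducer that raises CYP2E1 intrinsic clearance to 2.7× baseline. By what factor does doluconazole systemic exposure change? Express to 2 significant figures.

0.69

The CYP2C19 pathway (50% of clearance) drops to 0.42× activity: 0.5 × 0.42 = 0.21.
The CYP2E1 pathway (44% of clearance) increases to 2.7× activity: 0.44 × 2.7 = 1.188.
Non-CYP routes (6%) are unchanged.
Relative clearance = 0.21 + 1.188 + 0.06 = 1.458.
Systemic exposure ∝ 1/CL: fold-change = 1 / 1.458 = 0.69.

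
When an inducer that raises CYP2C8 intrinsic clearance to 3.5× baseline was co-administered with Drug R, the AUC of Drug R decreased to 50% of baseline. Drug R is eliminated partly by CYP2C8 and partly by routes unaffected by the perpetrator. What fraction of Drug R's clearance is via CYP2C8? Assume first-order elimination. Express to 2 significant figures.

Write x for the fraction cleared via CYP2C8. The observed AUC change means clearance rose to 1/0.500 = 2 of baseline.
Setting x·3.5 + (1 − x) = 2 and solving: x = (2 − 1)/(3.5 − 1) = 0.40.

0.40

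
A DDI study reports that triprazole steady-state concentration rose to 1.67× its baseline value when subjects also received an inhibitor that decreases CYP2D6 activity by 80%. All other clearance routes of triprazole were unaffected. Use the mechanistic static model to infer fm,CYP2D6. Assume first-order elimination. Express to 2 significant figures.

0.50

CL'/CL = 1 / 1.67 = 0.5988
0.2·fm + (1 − fm) = 0.5988
fm = (0.5988 − 1) / (0.2 − 1) = 0.50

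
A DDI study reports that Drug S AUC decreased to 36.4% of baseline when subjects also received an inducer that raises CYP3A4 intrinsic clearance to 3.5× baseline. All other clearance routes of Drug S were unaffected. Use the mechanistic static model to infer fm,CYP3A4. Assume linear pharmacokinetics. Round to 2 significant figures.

Let x = fm,CYP3A4. Because AUC ∝ 1/CL, relative clearance rose to 1/0.364 = 2.747.
Only the CYP3A4 route changed, so 2.747 = x·3.5 + (1 − x), giving x = 0.70.

0.70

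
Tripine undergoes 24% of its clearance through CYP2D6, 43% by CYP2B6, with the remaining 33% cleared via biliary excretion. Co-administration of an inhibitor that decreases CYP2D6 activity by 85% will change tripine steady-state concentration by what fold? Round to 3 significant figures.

1.26

The CYP2D6 pathway (24% of clearance) drops to 0.15× activity: 0.24 × 0.15 = 0.036.
CYP2B6 (43%) and the residual 33% are unaffected.
Relative clearance = 0.036 + 0.43 + 0.33 = 0.796.
Steady-state concentration ratio = CL_old/CL_new = 1 / 0.796 = 1.26.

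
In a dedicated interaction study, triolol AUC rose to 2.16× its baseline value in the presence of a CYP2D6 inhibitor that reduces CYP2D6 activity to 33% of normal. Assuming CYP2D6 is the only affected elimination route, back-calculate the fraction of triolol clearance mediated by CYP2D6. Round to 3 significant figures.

Let x = fm,CYP2D6. Because AUC ∝ 1/CL, relative clearance fell to 1/2.16 = 0.463.
Setting x·0.33 + (1 − x) = 0.463 and solving: x = (0.463 − 1)/(0.33 − 1) = 0.802.

0.802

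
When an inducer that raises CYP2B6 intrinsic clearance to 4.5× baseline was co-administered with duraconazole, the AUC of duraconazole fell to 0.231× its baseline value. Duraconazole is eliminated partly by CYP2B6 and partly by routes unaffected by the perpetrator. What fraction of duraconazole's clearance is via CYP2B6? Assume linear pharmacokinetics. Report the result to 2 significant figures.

Let x = fm,CYP2B6. Because AUC ∝ 1/CL, relative clearance rose to 1/0.231 = 4.329.
Setting x·4.5 + (1 − x) = 4.329 and solving: x = (4.329 − 1)/(4.5 − 1) = 0.95.

0.95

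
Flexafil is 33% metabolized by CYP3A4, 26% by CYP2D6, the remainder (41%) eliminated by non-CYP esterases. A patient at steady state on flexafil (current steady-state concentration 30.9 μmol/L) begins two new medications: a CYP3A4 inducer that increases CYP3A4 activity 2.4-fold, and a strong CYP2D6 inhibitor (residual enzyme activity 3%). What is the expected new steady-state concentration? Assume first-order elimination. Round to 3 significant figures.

The CYP3A4 pathway (33% of clearance) increases to 2.4× activity: 0.33 × 2.4 = 0.792.
The CYP2D6 pathway (26% of clearance) is reduced to 0.03× activity: 0.26 × 0.03 = 0.0078.
The remaining 41% of clearance is unaffected.
CL_new/CL_old = 0.792 + 0.0078 + 0.41 = 1.2098.
New steady-state concentration = 30.9 / 1.2098 = 25.5 μmol/L (concentration scales inversely with clearance).

25.5 μmol/L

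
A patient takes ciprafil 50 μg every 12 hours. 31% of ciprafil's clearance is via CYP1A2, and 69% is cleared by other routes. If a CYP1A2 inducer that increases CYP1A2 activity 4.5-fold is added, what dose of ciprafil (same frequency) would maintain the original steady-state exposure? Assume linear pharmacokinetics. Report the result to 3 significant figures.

The CYP1A2 pathway (31% of clearance) is boosted to 4.5× activity: 0.31 × 4.5 = 1.395.
Non-CYP routes (69%) are unchanged.
New clearance relative to baseline: 1.395 + 0.69 = 2.085.
Css,avg = (dose rate)/CL, so holding Css fixed requires dose ∝ CL: 50 × 2.085 = 104 μg.

104 μg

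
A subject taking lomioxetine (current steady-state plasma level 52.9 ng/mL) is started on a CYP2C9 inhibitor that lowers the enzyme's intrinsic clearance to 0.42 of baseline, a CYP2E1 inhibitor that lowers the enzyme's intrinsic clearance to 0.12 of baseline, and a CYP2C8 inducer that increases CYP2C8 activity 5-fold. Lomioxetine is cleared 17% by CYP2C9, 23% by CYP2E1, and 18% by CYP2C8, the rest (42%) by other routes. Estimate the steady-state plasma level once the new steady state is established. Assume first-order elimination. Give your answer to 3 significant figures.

37.3 ng/mL

CYP2C9: 0.17 × 0.42 = 0.0714
CYP2E1: 0.23 × 0.12 = 0.0276
CYP2C8: 0.18 × 5 = 0.9
Other: 0.42 (unchanged)
CL_new/CL_old = 0.0714 + 0.0276 + 0.9 + 0.42 = 1.419.
Dividing the baseline by the relative clearance: 52.9 / 1.419 = 37.3 ng/mL.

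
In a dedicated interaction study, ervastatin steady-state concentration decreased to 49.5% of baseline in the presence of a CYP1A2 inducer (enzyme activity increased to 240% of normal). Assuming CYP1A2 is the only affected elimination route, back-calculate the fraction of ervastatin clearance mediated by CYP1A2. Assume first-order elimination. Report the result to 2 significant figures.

Call the CYP1A2 fraction fm. After the interaction, CL_new/CL_old = fm × 2.4 + (1 − fm).
Steady-state concentration ratio = 1 / (new CL fraction), so new CL fraction = 1 / 0.495 = 2.02.
fm × 2.4 + 1 − fm = 2.02  ⇒  fm × (2.4 − 1) = 1.02  ⇒  fm = 0.73.

0.73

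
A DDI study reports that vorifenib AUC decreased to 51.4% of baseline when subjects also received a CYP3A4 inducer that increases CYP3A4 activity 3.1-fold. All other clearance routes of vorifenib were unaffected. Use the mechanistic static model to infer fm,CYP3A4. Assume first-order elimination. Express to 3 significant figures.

Call the CYP3A4 fraction fm. After the interaction, CL_new/CL_old = fm × 3.1 + (1 − fm).
AUC ratio = 1 / (new CL fraction), so new CL fraction = 1 / 0.514 = 1.946.
fm × 3.1 + 1 − fm = 1.946  ⇒  fm × (3.1 − 1) = 0.9455  ⇒  fm = 0.450.

0.450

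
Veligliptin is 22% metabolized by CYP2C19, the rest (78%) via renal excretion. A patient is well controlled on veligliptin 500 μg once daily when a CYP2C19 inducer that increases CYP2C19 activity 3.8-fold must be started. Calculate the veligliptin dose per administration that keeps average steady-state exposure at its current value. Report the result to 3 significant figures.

808 μg

The CYP2C19 pathway (22% of clearance) increases to 3.8× activity: 0.22 × 3.8 = 0.836.
Non-CYP routes (78%) are unchanged.
Relative clearance = 0.836 + 0.78 = 1.616.
To maintain the same steady-state level, dose must scale with clearance: new dose = 500 × 1.616 = 808 μg.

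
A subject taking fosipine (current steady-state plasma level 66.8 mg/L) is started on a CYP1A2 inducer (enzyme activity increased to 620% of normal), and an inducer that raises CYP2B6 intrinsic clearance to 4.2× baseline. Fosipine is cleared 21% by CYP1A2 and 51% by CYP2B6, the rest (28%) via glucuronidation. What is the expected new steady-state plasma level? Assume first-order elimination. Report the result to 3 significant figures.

17.9 mg/L

CYP1A2: 0.21 × 6.2 = 1.302
CYP2B6: 0.51 × 4.2 = 2.142
Other: 0.28 (unchanged)
New clearance relative to baseline: 1.302 + 2.142 + 0.28 = 3.724.
Dividing the baseline by the relative clearance: 66.8 / 3.724 = 17.9 mg/L.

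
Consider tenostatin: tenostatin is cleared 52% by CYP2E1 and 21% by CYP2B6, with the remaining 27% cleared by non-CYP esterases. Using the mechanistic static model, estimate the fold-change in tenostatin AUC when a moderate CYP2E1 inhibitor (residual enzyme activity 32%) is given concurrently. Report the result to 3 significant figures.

The CYP2E1 pathway (52% of clearance) drops to 0.32× activity: 0.52 × 0.32 = 0.1664.
CYP2B6 (21%) and the residual 27% are unaffected.
CL_new/CL_old = 0.1664 + 0.21 + 0.27 = 0.6464.
AUC is inversely proportional to clearance, so the fold-change is 1 / 0.6464 = 1.55.

1.55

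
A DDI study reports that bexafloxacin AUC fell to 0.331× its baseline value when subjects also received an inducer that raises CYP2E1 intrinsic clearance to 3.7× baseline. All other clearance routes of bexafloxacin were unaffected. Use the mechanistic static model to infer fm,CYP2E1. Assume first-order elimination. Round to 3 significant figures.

0.749

Let x = fm,CYP2E1. Because AUC ∝ 1/CL, relative clearance rose to 1/0.331 = 3.021.
Setting x·3.7 + (1 − x) = 3.021 and solving: x = (3.021 − 1)/(3.7 − 1) = 0.749.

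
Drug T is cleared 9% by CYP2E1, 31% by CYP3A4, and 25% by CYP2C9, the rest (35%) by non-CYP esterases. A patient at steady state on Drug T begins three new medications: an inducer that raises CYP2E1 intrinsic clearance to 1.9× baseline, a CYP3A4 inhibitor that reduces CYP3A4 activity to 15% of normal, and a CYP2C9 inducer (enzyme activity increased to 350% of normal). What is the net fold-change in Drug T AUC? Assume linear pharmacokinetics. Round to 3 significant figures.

The CYP2E1 pathway (9% of clearance) increases to 1.9× activity: 0.09 × 1.9 = 0.171.
The CYP3A4 pathway (31% of clearance) falls to 0.15× activity: 0.31 × 0.15 = 0.0465.
The CYP2C9 pathway (25% of clearance) is boosted to 3.5× activity: 0.25 × 3.5 = 0.875.
Non-CYP routes (35%) are unchanged.
Relative clearance = 0.171 + 0.0465 + 0.875 + 0.35 = 1.4425.
AUC ∝ 1/CL: fold-change = 1 / 1.4425 = 0.693.

0.693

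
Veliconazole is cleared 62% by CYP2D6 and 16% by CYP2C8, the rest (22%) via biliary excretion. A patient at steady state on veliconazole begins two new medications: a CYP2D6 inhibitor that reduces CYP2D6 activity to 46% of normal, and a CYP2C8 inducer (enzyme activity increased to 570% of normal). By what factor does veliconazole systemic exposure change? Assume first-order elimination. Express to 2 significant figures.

CYP2D6: 0.62 × 0.46 = 0.2852
CYP2C8: 0.16 × 5.7 = 0.912
Other: 0.22 (unchanged)
New clearance relative to baseline: 0.2852 + 0.912 + 0.22 = 1.4172.
Net systemic exposure ratio = 1 / 1.4172 = 0.71.

0.71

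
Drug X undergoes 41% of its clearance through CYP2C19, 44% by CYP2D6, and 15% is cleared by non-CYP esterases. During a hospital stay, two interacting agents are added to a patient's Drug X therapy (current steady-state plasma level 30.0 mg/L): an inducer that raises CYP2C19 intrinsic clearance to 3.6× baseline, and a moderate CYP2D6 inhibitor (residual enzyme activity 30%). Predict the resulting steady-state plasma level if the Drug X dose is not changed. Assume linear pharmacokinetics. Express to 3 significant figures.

CYP2C19: 0.41 × 3.6 = 1.476
CYP2D6: 0.44 × 0.3 = 0.132
Other: 0.15 (unchanged)
Relative clearance = 1.476 + 0.132 + 0.15 = 1.758.
New steady-state plasma level = 30.0 / 1.758 = 17.1 mg/L (concentration scales inversely with clearance).

17.1 mg/L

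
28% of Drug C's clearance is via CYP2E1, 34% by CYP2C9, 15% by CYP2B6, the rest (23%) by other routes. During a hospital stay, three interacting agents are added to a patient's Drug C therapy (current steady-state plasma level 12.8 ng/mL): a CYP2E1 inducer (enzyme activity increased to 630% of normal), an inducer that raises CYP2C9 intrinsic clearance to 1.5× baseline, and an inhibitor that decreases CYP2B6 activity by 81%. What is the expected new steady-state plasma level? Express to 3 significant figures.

The CYP2E1 pathway (28% of clearance) increases to 6.3× activity: 0.28 × 6.3 = 1.764.
The CYP2C9 pathway (34% of clearance) increases to 1.5× activity: 0.34 × 1.5 = 0.51.
The CYP2B6 pathway (15% of clearance) is reduced to 0.19× activity: 0.15 × 0.19 = 0.0285.
The remaining 23% of clearance is unaffected.
Relative clearance = 1.764 + 0.51 + 0.0285 + 0.23 = 2.5325.
Dividing the baseline by the relative clearance: 12.8 / 2.5325 = 5.05 ng/mL.

5.05 ng/mL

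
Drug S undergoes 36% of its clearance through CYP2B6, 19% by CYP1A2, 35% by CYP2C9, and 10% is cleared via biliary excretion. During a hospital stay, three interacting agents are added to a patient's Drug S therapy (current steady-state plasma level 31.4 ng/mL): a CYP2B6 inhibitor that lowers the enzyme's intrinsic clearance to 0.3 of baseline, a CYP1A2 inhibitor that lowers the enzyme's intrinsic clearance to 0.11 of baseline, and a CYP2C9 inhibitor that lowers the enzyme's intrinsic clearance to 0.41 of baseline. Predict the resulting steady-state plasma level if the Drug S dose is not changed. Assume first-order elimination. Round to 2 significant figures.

84 ng/mL

The CYP2B6 pathway (36% of clearance) is reduced to 0.3× activity: 0.36 × 0.3 = 0.108.
The CYP1A2 pathway (19% of clearance) is reduced to 0.11× activity: 0.19 × 0.11 = 0.0209.
The CYP2C9 pathway (35% of clearance) falls to 0.41× activity: 0.35 × 0.41 = 0.1435.
The remaining 10% of clearance is unaffected.
CL_new/CL_old = 0.108 + 0.0209 + 0.1435 + 0.1 = 0.3724.
New steady-state plasma level = 31.4 / 0.3724 = 84 ng/mL (concentration scales inversely with clearance).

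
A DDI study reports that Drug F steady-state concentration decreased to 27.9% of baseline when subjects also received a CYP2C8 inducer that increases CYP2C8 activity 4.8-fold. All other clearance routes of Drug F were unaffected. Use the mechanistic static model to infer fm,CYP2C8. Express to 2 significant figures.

0.68

Write x for the fraction cleared via CYP2C8. The observed steady-state concentration change means clearance rose to 1/0.279 = 3.584 of baseline.
Setting x·4.8 + (1 − x) = 3.584 and solving: x = (3.584 − 1)/(4.8 − 1) = 0.68.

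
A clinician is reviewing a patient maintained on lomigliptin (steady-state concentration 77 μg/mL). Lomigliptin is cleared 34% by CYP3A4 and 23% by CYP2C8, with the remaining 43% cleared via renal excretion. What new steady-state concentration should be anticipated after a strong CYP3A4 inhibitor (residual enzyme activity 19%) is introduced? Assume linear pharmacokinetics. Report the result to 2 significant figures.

The CYP3A4 pathway (34% of clearance) falls to 0.19× activity: 0.34 × 0.19 = 0.0646.
CYP2C8 (23%) and the residual 43% are unaffected.
Relative clearance = 0.0646 + 0.23 + 0.43 = 0.7246.
New steady-state concentration = baseline ÷ relative clearance = 77 / 0.7246 = 1.1 × 10² μg/mL.

1.1 × 10² μg/mL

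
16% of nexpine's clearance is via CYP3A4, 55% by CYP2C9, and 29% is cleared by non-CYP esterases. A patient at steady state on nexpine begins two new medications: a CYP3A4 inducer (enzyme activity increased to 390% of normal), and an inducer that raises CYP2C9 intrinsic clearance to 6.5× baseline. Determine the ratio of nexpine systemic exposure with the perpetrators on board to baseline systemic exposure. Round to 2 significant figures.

0.22

The CYP3A4 pathway (16% of clearance) increases to 3.9× activity: 0.16 × 3.9 = 0.624.
The CYP2C9 pathway (55% of clearance) increases to 6.5× activity: 0.55 × 6.5 = 3.575.
The remaining 29% of clearance is unaffected.
CL_new/CL_old = 0.624 + 3.575 + 0.29 = 4.489.
Because systemic exposure varies inversely with clearance, the combined effect is 1 / 4.489 = 0.22.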